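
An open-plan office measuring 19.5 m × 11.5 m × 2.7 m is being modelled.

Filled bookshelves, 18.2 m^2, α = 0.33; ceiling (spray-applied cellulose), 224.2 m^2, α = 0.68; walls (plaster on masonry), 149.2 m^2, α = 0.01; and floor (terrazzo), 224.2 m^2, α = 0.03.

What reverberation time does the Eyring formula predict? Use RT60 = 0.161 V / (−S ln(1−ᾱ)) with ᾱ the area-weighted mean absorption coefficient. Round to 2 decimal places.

S = Σ Sᵢ = 615.8 m^2.
Σ(Sᵢαᵢ) = 18.2×0.33 + 224.2×0.68 + 149.2×0.01 + 224.2×0.03 = 166.680.
ᾱ = 166.680 / 615.8 = 0.2707.
−S·ln(1−ᾱ) = −615.8 × ln(1 − 0.2707) = 194.390.
V = 19.5 × 11.5 × 2.7 = 605.475 m³.
RT60 = 0.161 × 605.475 / 194.390 = 0.50 s.

0.50 s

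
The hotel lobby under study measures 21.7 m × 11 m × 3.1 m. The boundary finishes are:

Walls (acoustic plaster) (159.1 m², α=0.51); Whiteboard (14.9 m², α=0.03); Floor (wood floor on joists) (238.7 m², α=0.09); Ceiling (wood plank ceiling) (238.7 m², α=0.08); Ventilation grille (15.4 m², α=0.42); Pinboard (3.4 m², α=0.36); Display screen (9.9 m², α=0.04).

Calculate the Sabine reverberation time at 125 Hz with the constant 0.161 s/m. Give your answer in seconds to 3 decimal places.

Equivalent absorption area: A = 159.1×0.51 + 14.9×0.03 + 238.7×0.09 + 238.7×0.08 + 15.4×0.42 + 3.4×0.36 + 9.9×0.04 = 130.255 m².
Volume V = 21.7 × 11 × 3.1 = 739.97 m³.
T = 0.161 V/A = 0.161·739.97/130.255 = 0.915 s.

0.915 s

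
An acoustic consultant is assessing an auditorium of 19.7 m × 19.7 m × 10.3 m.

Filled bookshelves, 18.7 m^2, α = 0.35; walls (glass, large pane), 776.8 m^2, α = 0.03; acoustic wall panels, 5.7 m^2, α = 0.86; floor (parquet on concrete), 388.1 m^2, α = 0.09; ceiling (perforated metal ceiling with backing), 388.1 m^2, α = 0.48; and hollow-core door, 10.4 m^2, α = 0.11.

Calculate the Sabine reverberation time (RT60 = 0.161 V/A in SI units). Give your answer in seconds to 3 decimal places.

2.503 sec

A = Σ Sᵢαᵢ = 18.7*0.35 + 776.8*0.03 + 5.7*0.86 + 388.1*0.09 + 388.1*0.48 + 10.4*0.11 = 257.112 sabins.
Room volume: 3997.327 m³.
T = 0.161 V/A = 0.161·3997.327/257.112 = 2.503 s.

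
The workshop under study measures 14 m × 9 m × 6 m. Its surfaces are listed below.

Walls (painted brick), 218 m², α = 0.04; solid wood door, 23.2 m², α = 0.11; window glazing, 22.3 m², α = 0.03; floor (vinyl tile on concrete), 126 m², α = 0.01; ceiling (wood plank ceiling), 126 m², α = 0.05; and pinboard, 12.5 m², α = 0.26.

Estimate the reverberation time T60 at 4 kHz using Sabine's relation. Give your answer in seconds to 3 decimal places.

5.350 s

A = Σ Sᵢαᵢ = 218*0.04 + 23.2*0.11 + 22.3*0.03 + 126*0.01 + 126*0.05 + 12.5*0.26 = 22.751 sabins.
Volume V = 14 × 9 × 6 = 756 m³.
RT60 = 0.161 · V / A = 0.161 × 756 / 22.751 = 5.350 s.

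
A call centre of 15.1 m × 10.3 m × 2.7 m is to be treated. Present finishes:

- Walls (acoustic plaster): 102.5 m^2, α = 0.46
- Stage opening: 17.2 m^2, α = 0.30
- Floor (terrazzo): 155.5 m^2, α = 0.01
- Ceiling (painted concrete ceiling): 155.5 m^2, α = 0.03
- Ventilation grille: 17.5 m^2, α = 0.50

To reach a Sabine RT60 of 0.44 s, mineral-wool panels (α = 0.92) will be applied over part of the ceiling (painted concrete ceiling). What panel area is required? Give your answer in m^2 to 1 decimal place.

A₁ = Σ Sᵢαᵢ = 102.5*0.46 + 17.2*0.30 + 155.5*0.01 + 155.5*0.03 + 17.5*0.50 = 67.280 sabins.
Required A₂ = 0.161·419.931/0.44 = 153.657 sabins.
ΔA needed = 153.657 − 67.280 = 86.377 sabins.
Net gain per m^2: Δα = 0.92 − 0.03 = 0.89.
Area = ΔA/Δα = 86.377/0.89 = 97.1 m^2.

97.1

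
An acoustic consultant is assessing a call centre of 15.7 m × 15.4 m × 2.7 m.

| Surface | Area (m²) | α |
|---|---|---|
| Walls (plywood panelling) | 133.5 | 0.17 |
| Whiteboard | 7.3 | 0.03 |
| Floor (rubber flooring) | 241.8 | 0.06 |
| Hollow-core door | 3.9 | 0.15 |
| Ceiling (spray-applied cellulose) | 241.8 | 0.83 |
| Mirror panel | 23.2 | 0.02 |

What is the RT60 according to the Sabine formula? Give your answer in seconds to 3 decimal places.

Equivalent absorption area: A = 133.5·0.17 + 7.3·0.03 + 241.8·0.06 + 3.9·0.15 + 241.8·0.83 + 23.2·0.02 = 239.165 m².
Room volume: 652.806 m³.
T = 0.161 V/A = 0.161·652.806/239.165 = 0.439 s.

0.439 seconds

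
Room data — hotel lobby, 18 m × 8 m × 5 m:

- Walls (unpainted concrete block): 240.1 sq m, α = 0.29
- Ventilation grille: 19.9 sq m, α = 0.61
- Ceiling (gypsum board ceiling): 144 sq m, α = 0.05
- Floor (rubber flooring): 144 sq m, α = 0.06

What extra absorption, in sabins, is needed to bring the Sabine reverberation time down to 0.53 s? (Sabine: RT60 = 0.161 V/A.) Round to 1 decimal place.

121.1 sabins

Summing Sᵢαᵢ: 69.629 + 12.139 + 7.200 + 8.640 → A₁ = 97.608 sabins.
Target A₂ = 0.161·720/0.53 = 218.717 sabins (V = 720 m³).
Additional absorption ΔA = 218.717 − 97.608 = 121.1 sabins.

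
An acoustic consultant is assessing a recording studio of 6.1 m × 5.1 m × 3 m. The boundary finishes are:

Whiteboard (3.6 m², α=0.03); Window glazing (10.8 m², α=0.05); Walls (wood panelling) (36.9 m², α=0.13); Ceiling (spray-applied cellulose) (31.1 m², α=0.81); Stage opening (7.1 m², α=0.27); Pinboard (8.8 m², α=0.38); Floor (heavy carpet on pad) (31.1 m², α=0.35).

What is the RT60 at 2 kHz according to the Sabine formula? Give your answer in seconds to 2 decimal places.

Summing Sᵢαᵢ: 0.108 + 0.540 + 4.797 + 25.191 + 1.917 + 3.344 + 10.885 → A = 46.782 sabins.
Volume V = 6.1 × 5.1 × 3 = 93.33 m³.
Sabine: RT60 = 0.161 × 93.33 / 46.782 = 0.32 s.

0.32 s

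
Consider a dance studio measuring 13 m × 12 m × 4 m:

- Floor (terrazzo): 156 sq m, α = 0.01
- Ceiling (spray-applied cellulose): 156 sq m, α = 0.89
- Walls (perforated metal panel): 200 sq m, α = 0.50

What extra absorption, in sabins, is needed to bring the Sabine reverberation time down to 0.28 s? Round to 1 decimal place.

Total absorption A₁ = 156·0.01 + 156·0.89 + 200·0.50
  = 1.560 + 138.840 + 100.000 = 240.400 sq m sabins.
Target A₂ = 0.161·624/0.28 = 358.800 sabins (V = 624 m³).
ΔA = A₂ − A₁ = 358.800 − 240.400 = 118.4 sabins.

118.4 sabins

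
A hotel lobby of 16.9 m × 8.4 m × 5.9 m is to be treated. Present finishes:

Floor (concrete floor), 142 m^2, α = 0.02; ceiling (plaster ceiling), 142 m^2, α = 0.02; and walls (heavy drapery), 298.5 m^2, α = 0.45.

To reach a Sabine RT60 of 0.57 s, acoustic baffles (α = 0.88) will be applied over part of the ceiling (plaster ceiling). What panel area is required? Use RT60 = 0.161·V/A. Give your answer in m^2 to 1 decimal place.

Summing Sᵢαᵢ: 2.840 + 2.840 + 134.325 → A₁ = 140.005 sabins.
V = 837.564 m³. Target absorption A₂ = 0.161 × 837.564 / 0.57 = 236.575 sabins.
ΔA needed = 236.575 − 140.005 = 96.570 sabins.
Net gain per m^2: Δα = 0.88 − 0.02 = 0.86.
Panel area = 96.570 / 0.86 = 112.3 m^2.

112.3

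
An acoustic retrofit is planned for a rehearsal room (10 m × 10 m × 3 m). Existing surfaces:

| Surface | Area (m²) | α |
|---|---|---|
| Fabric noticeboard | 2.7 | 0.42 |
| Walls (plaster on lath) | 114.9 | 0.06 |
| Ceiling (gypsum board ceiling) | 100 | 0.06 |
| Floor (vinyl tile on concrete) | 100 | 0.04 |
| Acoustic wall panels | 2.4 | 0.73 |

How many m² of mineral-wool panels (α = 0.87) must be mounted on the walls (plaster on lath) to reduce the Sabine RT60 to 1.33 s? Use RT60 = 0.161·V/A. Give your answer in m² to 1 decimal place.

20.4

A₁ = Σ Sᵢαᵢ = 2.7·0.42 + 114.9·0.06 + 100·0.06 + 100·0.04 + 2.4·0.73 = 19.780 sabins.
Required A₂ = 0.161·300/1.33 = 36.316 sabins.
ΔA needed = 36.316 − 19.780 = 16.536 sabins.
Each m² of panel replacing the walls (plaster on lath) adds (0.87 − 0.06) = 0.81 sabins.
Area = ΔA/Δα = 16.536/0.81 = 20.4 m².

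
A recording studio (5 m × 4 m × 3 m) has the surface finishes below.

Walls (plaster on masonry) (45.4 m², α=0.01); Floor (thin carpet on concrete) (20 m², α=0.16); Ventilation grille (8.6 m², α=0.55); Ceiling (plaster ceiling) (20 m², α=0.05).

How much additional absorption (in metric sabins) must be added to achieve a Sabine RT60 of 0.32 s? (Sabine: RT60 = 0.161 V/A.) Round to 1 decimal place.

20.8 sabins

Summing Sᵢαᵢ: 0.454 + 3.200 + 4.730 + 1.000 → A₁ = 9.384 sabins.
For T = 0.32 s, need A₂ = 0.161·V/T = 0.161·60/0.32 = 30.188 sabins.
Additional absorption ΔA = 30.188 − 9.384 = 20.8 sabins.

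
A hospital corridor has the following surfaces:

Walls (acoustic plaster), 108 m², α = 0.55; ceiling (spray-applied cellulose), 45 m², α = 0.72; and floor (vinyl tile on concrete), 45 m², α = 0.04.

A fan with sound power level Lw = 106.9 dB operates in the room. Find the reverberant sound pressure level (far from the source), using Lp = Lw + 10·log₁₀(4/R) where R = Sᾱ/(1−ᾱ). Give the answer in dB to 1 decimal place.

A = 93.600 sabins; S = 198.0 m².
ᾱ = 93.600/198.0 = 0.4727; R = Sᾱ/(1−ᾱ) = 93.600/(1−0.4727) = 177.508 m².
Lp = 106.9 + 10·log₁₀(4/177.508) = 106.9 + (-16.47) = 90.4 dB.

90.4 dB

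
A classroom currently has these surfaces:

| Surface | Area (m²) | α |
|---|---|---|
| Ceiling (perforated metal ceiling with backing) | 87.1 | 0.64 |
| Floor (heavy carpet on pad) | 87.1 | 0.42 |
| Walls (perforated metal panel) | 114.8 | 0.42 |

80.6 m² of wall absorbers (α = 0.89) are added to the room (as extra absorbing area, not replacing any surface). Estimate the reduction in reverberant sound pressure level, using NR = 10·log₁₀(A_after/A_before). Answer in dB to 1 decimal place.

1.8 dB

A_before = Σ Sᵢαᵢ = 87.1*0.64 + 87.1*0.42 + 114.8*0.42 = 140.542 sabins.
Added absorption = 80.6 × 0.89 = 71.734 sabins.
New total A_after = 212.276 sabins.
NR = 10·log₁₀(212.276/140.542) = 1.8 dB.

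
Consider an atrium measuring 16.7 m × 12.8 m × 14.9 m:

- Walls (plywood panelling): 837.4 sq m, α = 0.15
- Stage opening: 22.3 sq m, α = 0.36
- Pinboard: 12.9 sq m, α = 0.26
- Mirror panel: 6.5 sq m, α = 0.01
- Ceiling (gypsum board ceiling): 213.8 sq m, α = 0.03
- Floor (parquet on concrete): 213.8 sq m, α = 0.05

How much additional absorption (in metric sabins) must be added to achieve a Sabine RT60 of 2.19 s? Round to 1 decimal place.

80.0 sabins

A₁ = Σ Sᵢαᵢ = 837.4*0.15 + 22.3*0.36 + 12.9*0.26 + 6.5*0.01 + 213.8*0.03 + 213.8*0.05 = 154.161 sabins.
For T = 2.19 s, need A₂ = 0.161·V/T = 0.161·3185.024/2.19 = 234.150 sabins.
ΔA = A₂ − A₁ = 234.150 − 154.161 = 80.0 sabins.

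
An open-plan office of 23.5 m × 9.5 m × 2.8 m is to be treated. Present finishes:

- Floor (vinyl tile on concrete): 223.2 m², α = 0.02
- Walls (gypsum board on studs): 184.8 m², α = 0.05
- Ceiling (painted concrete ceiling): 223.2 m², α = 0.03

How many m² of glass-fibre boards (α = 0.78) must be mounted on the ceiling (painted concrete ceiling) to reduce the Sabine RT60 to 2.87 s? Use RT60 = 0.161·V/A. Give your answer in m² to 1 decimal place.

19.6

Summing Sᵢαᵢ: 4.464 + 9.240 + 6.696 → A₁ = 20.400 sabins.
V = 625.1 m³. Target absorption A₂ = 0.161 × 625.1 / 2.87 = 35.067 sabins.
Absorption to add: 35.067 − 20.400 = 14.667 sabins.
Net gain per m²: Δα = 0.78 − 0.03 = 0.75.
Panel area = 14.667 / 0.75 = 19.6 m².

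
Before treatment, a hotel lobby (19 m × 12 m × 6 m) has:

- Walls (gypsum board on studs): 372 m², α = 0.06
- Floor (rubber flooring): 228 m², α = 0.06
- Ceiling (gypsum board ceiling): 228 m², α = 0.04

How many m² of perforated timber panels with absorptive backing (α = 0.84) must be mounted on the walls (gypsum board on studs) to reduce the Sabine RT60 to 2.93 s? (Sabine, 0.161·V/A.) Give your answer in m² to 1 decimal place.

38.5

Total absorption A₁ = 372*0.06 + 228*0.06 + 228*0.04
  = 22.320 + 13.680 + 9.120 = 45.120 m² sabins.
Required A₂ = 0.161·1368/2.93 = 75.170 sabins.
ΔA needed = 75.170 − 45.120 = 30.050 sabins.
Each m² of panel replacing the walls (gypsum board on studs) adds (0.84 − 0.06) = 0.78 sabins.
Panel area = 30.050 / 0.78 = 38.5 m².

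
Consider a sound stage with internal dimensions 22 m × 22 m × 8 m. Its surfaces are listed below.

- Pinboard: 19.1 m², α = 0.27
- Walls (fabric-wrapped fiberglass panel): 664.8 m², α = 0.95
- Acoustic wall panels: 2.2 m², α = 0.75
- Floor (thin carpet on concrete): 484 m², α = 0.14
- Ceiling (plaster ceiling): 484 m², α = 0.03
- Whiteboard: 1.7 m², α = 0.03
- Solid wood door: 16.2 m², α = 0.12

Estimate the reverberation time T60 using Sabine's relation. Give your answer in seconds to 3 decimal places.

0.863 seconds

Total absorption A = 19.1*0.27 + 664.8*0.95 + 2.2*0.75 + 484*0.14 + 484*0.03 + 1.7*0.03 + 16.2*0.12
  = 5.157 + 631.560 + 1.650 + 67.760 + 14.520 + 0.051 + 1.944 = 722.642 m² sabins.
Volume V = 22 × 22 × 8 = 3872 m³.
Sabine: RT60 = 0.161 × 3872 / 722.642 = 0.863 s.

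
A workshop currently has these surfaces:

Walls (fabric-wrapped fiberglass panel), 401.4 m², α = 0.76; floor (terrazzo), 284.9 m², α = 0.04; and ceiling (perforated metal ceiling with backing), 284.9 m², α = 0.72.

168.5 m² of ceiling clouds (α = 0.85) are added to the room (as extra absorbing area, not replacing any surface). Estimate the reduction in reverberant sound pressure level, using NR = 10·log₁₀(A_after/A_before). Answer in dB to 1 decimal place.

1.1 dB

A_before = Σ Sᵢαᵢ = 401.4×0.76 + 284.9×0.04 + 284.9×0.72 = 521.588 sabins.
Added absorption = 168.5 × 0.85 = 143.225 sabins.
A_after = 521.588 + 143.225 = 664.813 sabins.
NR = 10·log₁₀(664.813/521.588) = 1.1 dB.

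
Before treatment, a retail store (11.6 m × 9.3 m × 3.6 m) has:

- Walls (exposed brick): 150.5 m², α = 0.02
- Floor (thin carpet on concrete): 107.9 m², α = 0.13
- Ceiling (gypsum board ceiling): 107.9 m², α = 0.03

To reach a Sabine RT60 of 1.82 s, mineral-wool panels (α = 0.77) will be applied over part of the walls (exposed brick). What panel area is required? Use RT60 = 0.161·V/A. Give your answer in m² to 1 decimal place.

18.8

A₁ = Σ Sᵢαᵢ = 150.5*0.02 + 107.9*0.13 + 107.9*0.03 = 20.274 sabins.
Required A₂ = 0.161·388.368/1.82 = 34.356 sabins.
ΔA needed = 34.356 − 20.274 = 14.082 sabins.
Net gain per m²: Δα = 0.77 − 0.02 = 0.75.
Panel area = 14.082 / 0.75 = 18.8 m².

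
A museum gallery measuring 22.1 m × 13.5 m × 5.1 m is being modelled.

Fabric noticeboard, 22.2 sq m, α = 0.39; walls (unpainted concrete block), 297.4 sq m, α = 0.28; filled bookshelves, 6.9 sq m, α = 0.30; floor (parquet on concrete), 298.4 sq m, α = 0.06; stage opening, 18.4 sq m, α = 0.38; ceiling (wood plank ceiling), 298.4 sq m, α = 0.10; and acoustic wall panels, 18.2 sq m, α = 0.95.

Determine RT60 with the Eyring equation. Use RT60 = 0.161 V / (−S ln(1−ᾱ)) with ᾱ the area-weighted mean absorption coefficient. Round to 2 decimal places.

1.34 s

S = Σ Sᵢ = 959.9 sq m.
Σ(Sᵢαᵢ) = 22.2·0.39 + 297.4·0.28 + 6.9·0.30 + 298.4·0.06 + 18.4·0.38 + 298.4·0.10 + 18.2·0.95 = 166.026.
ᾱ = 166.026 / 959.9 = 0.1730.
−S·ln(1−ᾱ) = −959.9 × ln(1 − 0.1730) = 182.334.
V = 22.1 × 13.5 × 5.1 = 1521.585 m³.
RT60 = 0.161 × 1521.585 / 182.334 = 1.34 s.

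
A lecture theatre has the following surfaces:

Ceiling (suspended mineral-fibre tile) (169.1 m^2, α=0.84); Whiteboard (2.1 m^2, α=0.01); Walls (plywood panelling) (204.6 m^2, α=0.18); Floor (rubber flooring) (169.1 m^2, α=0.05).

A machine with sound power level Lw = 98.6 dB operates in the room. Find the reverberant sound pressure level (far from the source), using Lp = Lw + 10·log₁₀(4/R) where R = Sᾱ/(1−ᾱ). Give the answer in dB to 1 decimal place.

80.1 dB

A = 187.348 sabins; S = 544.9 m^2.
ᾱ = 187.348/544.9 = 0.3438; R = Sᾱ/(1−ᾱ) = 187.348/(1−0.3438) = 285.504 m^2.
Lp = Lw + 10 log₁₀(4/R) = 98.6 -18.54 = 80.1 dB.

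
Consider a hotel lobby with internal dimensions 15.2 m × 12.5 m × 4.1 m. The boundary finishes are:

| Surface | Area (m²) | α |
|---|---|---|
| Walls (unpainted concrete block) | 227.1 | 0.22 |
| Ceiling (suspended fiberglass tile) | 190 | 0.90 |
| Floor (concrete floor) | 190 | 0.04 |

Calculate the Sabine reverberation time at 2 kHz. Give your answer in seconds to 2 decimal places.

A = Σ Sᵢαᵢ = 227.1*0.22 + 190*0.90 + 190*0.04 = 228.562 sabins.
Room volume: 779 m³.
Sabine: RT60 = 0.161 × 779 / 228.562 = 0.55 s.

0.55 s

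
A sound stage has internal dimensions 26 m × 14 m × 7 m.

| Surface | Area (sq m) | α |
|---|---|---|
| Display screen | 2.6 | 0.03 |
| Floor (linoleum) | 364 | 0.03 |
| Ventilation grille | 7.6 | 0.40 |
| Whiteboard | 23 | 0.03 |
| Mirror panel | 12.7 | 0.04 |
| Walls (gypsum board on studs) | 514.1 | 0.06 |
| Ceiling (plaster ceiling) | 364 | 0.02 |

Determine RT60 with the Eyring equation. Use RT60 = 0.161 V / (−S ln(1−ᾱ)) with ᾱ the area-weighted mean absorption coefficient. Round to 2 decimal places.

S = Σ Sᵢ = 1288.0 sq m.
Absorption A = 2.6×0.03 + 364×0.03 + 7.6×0.40 + 23×0.03 + 12.7×0.04 + 514.1×0.06 + 364×0.02 = 53.362 sabins.
ᾱ = 53.362 / 1288.0 = 0.0414.
−S·ln(1−ᾱ) = −1288.0 × ln(1 − 0.0414) = 54.458.
V = 26 × 14 × 7 = 2548 m³.
RT60 = 0.161 × 2548 / 54.458 = 7.53 s.

7.53 s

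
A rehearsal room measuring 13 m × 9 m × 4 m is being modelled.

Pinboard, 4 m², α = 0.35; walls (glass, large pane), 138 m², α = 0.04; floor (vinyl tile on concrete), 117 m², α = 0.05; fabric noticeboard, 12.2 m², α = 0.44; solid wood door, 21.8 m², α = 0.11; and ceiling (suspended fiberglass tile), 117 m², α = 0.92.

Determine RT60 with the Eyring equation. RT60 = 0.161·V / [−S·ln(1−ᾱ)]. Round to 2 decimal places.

0.49 seconds

S = Σ Sᵢ = 410.0 m².
Absorption A = 4×0.35 + 138×0.04 + 117×0.05 + 12.2×0.44 + 21.8×0.11 + 117×0.92 = 128.176 sabins.
ᾱ = 128.176 / 410.0 = 0.3126.
Eyring denominator: −S ln(1−ᾱ) = 153.684.
V = 13 × 9 × 4 = 468 m³.
T = 0.161·V/[−S·ln(1−ᾱ)] = 0.161·468/153.684 = 0.49 s.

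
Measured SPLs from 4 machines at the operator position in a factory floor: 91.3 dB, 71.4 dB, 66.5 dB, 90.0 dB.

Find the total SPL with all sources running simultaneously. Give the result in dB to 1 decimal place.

Σ 10^(Lᵢ/10) = 2.367e+09.
L_total = 10·log₁₀(2.367e+09) = 93.7 dB.

93.7 dB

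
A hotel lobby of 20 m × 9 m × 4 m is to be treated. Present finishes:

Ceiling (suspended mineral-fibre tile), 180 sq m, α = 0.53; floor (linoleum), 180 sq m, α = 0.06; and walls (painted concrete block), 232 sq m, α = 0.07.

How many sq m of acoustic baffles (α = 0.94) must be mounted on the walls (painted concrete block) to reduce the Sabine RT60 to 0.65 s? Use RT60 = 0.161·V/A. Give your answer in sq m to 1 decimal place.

A₁ = Σ Sᵢαᵢ = 180·0.53 + 180·0.06 + 232·0.07 = 122.440 sabins.
V = 720 m³. Target absorption A₂ = 0.161 × 720 / 0.65 = 178.338 sabins.
Absorption to add: 178.338 − 122.440 = 55.898 sabins.
Net gain per sq m: Δα = 0.94 − 0.07 = 0.87.
Area = ΔA/Δα = 55.898/0.87 = 64.3 sq m.

64.3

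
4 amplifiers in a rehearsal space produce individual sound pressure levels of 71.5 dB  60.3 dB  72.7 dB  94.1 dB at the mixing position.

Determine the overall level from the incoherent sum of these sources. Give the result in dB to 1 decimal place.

94.2 dB

Converting to relative power and adding: 10^(71.5/10) + 10^(60.3/10) + 10^(72.7/10) + 10^(94.1/10) = 2.604e+09.
Back to dB: 10·log₁₀ Σ = 94.2 dB.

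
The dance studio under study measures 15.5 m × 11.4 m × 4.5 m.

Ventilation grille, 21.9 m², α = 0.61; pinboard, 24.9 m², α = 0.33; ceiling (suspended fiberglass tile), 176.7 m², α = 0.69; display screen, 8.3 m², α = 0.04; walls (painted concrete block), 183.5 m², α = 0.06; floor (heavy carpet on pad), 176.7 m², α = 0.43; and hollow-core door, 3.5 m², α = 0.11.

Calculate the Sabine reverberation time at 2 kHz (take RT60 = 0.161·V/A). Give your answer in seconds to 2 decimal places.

Summing Sᵢαᵢ: 13.359 + 8.217 + 121.923 + 0.332 + 11.010 + 75.981 + 0.385 → A = 231.207 sabins.
Volume V = 15.5 × 11.4 × 4.5 = 795.15 m³.
Sabine: RT60 = 0.161 × 795.15 / 231.207 = 0.55 s.

0.55 s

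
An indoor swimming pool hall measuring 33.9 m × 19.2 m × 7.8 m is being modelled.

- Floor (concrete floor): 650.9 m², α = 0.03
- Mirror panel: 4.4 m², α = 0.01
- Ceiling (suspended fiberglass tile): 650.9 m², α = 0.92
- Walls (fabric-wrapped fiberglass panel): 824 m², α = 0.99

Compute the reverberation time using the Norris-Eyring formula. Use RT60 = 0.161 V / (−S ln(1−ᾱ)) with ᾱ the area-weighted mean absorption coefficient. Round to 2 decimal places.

Total surface area S = 650.9 + 4.4 + 650.9 + 824 = 2130.2 m².
Σ(Sᵢαᵢ) = 650.9×0.03 + 4.4×0.01 + 650.9×0.92 + 824×0.99 = 1434.159.
Mean coefficient ᾱ = A/S = 0.6733.
−S·ln(1−ᾱ) = −2130.2 × ln(1 − 0.6733) = 2383.082.
V = 33.9 × 19.2 × 7.8 = 5076.864 m³.
RT60 = 0.161 × 5076.864 / 2383.082 = 0.34 s.

0.34 seconds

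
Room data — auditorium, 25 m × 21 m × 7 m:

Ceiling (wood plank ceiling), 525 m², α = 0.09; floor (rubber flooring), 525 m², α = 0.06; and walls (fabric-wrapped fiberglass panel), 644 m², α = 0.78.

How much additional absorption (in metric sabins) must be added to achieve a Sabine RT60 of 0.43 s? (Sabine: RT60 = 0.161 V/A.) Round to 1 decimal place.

Equivalent absorption area: A₁ = 525*0.09 + 525*0.06 + 644*0.78 = 581.070 m².
V = 3675 m³. Required absorption A₂ = 0.161 × 3675 / 0.43 = 1375.988 sabins.
ΔA = A₂ − A₁ = 1375.988 − 581.070 = 794.9 sabins.

794.9 sabins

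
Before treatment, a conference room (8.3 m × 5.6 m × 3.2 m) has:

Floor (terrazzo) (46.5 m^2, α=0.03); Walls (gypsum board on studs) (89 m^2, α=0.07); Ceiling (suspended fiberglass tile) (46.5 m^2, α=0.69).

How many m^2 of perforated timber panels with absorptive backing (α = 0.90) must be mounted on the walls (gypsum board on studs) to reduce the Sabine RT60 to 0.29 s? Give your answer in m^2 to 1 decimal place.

A₁ = Σ Sᵢαᵢ = 46.5·0.03 + 89·0.07 + 46.5·0.69 = 39.710 sabins.
V = 148.736 m³. Target absorption A₂ = 0.161 × 148.736 / 0.29 = 82.574 sabins.
Absorption to add: 82.574 − 39.710 = 42.864 sabins.
Each m^2 of panel replacing the walls (gypsum board on studs) adds (0.90 − 0.07) = 0.83 sabins.
Area = ΔA/Δα = 42.864/0.83 = 51.6 m^2.

51.6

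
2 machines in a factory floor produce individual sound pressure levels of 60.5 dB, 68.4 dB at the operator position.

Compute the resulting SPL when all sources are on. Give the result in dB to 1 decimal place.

Sum in the linear (power) domain: Σ 10^(Lᵢ/10) = 10^(60.5/10) + 10^(68.4/10) = 8.04e+06.
Combined level = 10 log₁₀(8.04e+06) = 69.1 dB.

69.1 dB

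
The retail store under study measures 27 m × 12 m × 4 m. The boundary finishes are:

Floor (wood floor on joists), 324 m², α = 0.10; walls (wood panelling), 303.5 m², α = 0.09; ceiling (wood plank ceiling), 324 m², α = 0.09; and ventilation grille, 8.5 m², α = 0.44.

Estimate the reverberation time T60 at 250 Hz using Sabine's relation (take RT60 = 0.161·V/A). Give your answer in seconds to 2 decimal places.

Total absorption A = 324×0.10 + 303.5×0.09 + 324×0.09 + 8.5×0.44
  = 32.400 + 27.315 + 29.160 + 3.740 = 92.615 m² sabins.
Room volume: 1296 m³.
RT60 = 0.161 · V / A = 0.161 × 1296 / 92.615 = 2.25 s.

2.25 s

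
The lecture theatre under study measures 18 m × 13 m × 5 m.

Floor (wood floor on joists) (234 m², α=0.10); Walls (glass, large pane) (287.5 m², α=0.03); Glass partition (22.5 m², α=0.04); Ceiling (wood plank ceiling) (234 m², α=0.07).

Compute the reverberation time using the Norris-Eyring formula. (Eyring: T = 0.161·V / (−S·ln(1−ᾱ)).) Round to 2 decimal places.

S = Σ Sᵢ = 778.0 m².
Absorption A = 234·0.10 + 287.5·0.03 + 22.5·0.04 + 234·0.07 = 49.305 sabins.
ᾱ = 49.305 / 778.0 = 0.0634.
−S·ln(1−ᾱ) = −778.0 × ln(1 − 0.0634) = 50.958.
V = 18 × 13 × 5 = 1170 m³.
RT60 = 0.161 × 1170 / 50.958 = 3.70 s.

3.70 s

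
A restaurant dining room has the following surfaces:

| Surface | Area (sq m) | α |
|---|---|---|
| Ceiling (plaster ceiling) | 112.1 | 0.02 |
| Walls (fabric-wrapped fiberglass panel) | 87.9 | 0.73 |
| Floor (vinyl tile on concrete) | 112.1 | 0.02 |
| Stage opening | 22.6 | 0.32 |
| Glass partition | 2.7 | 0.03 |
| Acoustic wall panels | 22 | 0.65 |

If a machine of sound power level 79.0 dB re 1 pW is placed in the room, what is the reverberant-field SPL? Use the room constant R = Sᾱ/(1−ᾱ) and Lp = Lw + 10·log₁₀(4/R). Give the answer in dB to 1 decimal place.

64.2 dB

Σ(Sᵢαᵢ) = 112.1·0.02 + 87.9·0.73 + 112.1·0.02 + 22.6·0.32 + 2.7·0.03 + 22·0.65 = 90.264; total area S = 359.4 sq m.
ᾱ = 90.264/359.4 = 0.2512; R = Sᾱ/(1−ᾱ) = 90.264/(1−0.2512) = 120.545 sq m.
Lp = 79.0 + 10·log₁₀(4/120.545) = 79.0 + (-14.79) = 64.2 dB.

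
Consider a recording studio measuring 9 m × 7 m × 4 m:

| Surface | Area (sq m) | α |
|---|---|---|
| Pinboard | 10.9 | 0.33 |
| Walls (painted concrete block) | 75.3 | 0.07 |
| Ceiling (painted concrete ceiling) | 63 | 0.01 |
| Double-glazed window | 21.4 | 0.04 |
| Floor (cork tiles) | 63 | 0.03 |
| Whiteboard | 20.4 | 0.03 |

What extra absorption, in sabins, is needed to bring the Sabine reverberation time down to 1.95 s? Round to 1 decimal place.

Total absorption A₁ = 10.9·0.33 + 75.3·0.07 + 63·0.01 + 21.4·0.04 + 63·0.03 + 20.4·0.03
  = 3.597 + 5.271 + 0.630 + 0.856 + 1.890 + 0.612 = 12.856 sq m sabins.
Target A₂ = 0.161·252/1.95 = 20.806 sabins (V = 252 m³).
Additional absorption ΔA = 20.806 − 12.856 = 8.0 sabins.

8.0 sabins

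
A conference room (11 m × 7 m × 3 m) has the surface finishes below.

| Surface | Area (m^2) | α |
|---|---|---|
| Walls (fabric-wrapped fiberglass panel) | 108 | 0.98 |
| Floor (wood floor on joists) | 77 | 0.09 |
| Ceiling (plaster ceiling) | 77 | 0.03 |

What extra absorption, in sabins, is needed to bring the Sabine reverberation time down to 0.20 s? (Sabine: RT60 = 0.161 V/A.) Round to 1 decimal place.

70.9 sabins

Total absorption A₁ = 108×0.98 + 77×0.09 + 77×0.03
  = 105.840 + 6.930 + 2.310 = 115.080 m^2 sabins.
Target A₂ = 0.161·231/0.20 = 185.955 sabins (V = 231 m³).
Additional absorption ΔA = 185.955 − 115.080 = 70.9 sabins.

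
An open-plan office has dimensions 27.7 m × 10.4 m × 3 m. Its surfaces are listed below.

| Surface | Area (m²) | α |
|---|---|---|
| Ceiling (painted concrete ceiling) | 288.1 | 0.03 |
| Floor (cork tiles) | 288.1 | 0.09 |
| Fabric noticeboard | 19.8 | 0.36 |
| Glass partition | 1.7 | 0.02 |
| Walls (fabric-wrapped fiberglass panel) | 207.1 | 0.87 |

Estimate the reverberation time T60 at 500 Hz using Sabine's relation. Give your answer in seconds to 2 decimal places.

0.63 s

Summing Sᵢαᵢ: 8.643 + 25.929 + 7.128 + 0.034 + 180.177 → A = 221.911 sabins.
V = 27.7·10.4·3 = 864.24 m³.
RT60 = 0.161 · V / A = 0.161 × 864.24 / 221.911 = 0.63 s.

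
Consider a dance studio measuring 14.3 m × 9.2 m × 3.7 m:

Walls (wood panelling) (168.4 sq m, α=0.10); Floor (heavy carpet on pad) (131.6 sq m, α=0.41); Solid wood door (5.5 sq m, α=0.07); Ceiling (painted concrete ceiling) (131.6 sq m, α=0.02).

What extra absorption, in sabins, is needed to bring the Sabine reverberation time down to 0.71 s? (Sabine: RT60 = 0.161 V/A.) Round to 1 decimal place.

36.6 sabins

Equivalent absorption area: A₁ = 168.4*0.10 + 131.6*0.41 + 5.5*0.07 + 131.6*0.02 = 73.813 sq m.
V = 486.772 m³. Required absorption A₂ = 0.161 × 486.772 / 0.71 = 110.381 sabins.
ΔA = A₂ − A₁ = 110.381 − 73.813 = 36.6 sabins.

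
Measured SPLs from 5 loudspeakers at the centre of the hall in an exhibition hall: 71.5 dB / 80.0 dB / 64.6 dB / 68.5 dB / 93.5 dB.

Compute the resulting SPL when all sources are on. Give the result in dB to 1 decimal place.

Converting to relative power and adding: 10^(71.5/10) + 10^(80.0/10) + 10^(64.6/10) + 10^(68.5/10) + 10^(93.5/10) = 2.363e+09.
Back to dB: 10·log₁₀ Σ = 93.7 dB.

93.7 dB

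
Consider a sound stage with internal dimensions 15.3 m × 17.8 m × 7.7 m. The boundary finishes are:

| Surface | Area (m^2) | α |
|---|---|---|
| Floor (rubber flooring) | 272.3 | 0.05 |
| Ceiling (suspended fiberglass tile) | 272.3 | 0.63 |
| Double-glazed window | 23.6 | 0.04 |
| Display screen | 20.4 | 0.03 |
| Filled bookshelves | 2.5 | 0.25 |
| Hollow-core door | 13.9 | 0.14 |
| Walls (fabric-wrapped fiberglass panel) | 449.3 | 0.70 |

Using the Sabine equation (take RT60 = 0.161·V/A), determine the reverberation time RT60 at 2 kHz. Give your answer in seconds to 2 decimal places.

Summing Sᵢαᵢ: 13.615 + 171.549 + 0.944 + 0.612 + 0.625 + 1.946 + 314.510 → A = 503.801 sabins.
Room volume: 2097.018 m³.
Sabine: RT60 = 0.161 × 2097.018 / 503.801 = 0.67 s.

0.67 sec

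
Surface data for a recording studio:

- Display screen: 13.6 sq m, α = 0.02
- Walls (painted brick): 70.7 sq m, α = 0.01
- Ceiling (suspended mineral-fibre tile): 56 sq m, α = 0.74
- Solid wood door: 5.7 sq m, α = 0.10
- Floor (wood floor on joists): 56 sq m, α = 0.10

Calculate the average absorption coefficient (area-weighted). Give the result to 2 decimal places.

0.24

S = Σ Sᵢ = 13.6 + 70.7 + 56 + 5.7 + 56 = 202.0 sq m.
Σ(Sᵢαᵢ) = 13.6*0.02 + 70.7*0.01 + 56*0.74 + 5.7*0.10 + 56*0.10 = 48.589.
ᾱ = A/S = 0.24.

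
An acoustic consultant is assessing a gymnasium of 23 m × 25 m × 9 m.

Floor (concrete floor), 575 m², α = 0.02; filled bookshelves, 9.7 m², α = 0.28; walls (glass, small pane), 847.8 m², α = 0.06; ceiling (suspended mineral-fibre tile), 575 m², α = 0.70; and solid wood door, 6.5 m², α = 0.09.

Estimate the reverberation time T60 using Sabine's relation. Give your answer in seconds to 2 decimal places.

Total absorption A = 575·0.02 + 9.7·0.28 + 847.8·0.06 + 575·0.70 + 6.5·0.09
  = 11.500 + 2.716 + 50.868 + 402.500 + 0.585 = 468.169 m² sabins.
Room volume: 5175 m³.
Sabine: RT60 = 0.161 × 5175 / 468.169 = 1.78 s.

1.78 s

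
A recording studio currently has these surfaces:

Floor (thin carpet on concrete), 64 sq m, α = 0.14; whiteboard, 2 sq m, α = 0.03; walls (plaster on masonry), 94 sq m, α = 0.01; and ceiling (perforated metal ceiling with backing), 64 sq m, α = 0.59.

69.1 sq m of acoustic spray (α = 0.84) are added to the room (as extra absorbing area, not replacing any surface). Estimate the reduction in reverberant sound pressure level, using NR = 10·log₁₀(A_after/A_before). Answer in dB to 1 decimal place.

Summing Sᵢαᵢ: 8.960 + 0.060 + 0.940 + 37.760 → A_before = 47.720 sabins.
Added absorption = 69.1 × 0.84 = 58.044 sabins.
New total A_after = 105.764 sabins.
Reduction = 10 log₁₀(A_after/A_before) = 10 log₁₀(2.2163) = 3.5 dB.

3.5 dB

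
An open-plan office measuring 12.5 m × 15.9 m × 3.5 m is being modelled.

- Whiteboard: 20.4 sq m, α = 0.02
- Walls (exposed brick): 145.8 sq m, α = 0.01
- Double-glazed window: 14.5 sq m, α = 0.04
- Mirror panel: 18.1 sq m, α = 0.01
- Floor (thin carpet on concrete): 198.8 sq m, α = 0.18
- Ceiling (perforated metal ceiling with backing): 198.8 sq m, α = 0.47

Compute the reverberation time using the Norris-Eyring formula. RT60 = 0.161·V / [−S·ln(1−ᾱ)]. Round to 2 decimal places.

0.75 s

S = Σ Sᵢ = 596.4 sq m.
Σ(Sᵢαᵢ) = 20.4·0.02 + 145.8·0.01 + 14.5·0.04 + 18.1·0.01 + 198.8·0.18 + 198.8·0.47 = 131.847.
ᾱ = 131.847 / 596.4 = 0.2211.
−S·ln(1−ᾱ) = −596.4 × ln(1 − 0.2211) = 149.024.
V = 12.5 × 15.9 × 3.5 = 695.625 m³.
T = 0.161·V/[−S·ln(1−ᾱ)] = 0.161·695.625/149.024 = 0.75 s.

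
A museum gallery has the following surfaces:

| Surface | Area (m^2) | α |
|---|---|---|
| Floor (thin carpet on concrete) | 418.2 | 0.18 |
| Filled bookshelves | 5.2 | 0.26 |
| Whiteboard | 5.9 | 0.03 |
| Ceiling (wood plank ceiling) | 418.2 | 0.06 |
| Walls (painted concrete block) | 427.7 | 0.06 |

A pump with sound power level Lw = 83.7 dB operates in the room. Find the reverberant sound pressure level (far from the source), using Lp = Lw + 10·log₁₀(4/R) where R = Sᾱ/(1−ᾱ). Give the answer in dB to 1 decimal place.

68.2 dB

Σ(Sᵢαᵢ) = 418.2×0.18 + 5.2×0.26 + 5.9×0.03 + 418.2×0.06 + 427.7×0.06 = 127.559; total area S = 1275.2 m^2.
ᾱ = 0.1000, so room constant R = A/(1−ᾱ) = 141.732 m^2.
Lp = 83.7 + 10·log₁₀(4/141.732) = 83.7 + (-15.49) = 68.2 dB.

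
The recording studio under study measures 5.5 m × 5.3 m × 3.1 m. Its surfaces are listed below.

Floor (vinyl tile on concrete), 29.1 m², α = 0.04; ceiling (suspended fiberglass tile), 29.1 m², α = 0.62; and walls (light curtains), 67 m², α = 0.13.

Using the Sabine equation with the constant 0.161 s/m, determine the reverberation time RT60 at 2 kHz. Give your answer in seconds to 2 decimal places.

0.52 sec

Equivalent absorption area: A = 29.1·0.04 + 29.1·0.62 + 67·0.13 = 27.916 m².
V = 5.5·5.3·3.1 = 90.365 m³.
T = 0.161 V/A = 0.161·90.365/27.916 = 0.52 s.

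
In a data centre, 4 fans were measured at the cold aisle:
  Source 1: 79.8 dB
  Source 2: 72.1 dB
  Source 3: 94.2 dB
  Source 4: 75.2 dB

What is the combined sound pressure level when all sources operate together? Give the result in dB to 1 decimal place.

Σ 10^(Lᵢ/10) = 2.775e+09.
Combined level = 10 log₁₀(2.775e+09) = 94.4 dB.

94.4 dB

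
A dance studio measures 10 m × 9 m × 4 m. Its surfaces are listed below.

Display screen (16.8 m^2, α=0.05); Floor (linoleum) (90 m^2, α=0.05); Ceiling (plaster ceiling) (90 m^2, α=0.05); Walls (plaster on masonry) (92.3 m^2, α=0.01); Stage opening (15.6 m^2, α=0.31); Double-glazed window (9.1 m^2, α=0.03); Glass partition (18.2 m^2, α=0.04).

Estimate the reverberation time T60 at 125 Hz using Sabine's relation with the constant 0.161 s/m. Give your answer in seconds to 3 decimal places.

Total absorption A = 16.8×0.05 + 90×0.05 + 90×0.05 + 92.3×0.01 + 15.6×0.31 + 9.1×0.03 + 18.2×0.04
  = 0.840 + 4.500 + 4.500 + 0.923 + 4.836 + 0.273 + 0.728 = 16.600 m^2 sabins.
Room volume: 360 m³.
T = 0.161 V/A = 0.161·360/16.600 = 3.492 s.

3.492 s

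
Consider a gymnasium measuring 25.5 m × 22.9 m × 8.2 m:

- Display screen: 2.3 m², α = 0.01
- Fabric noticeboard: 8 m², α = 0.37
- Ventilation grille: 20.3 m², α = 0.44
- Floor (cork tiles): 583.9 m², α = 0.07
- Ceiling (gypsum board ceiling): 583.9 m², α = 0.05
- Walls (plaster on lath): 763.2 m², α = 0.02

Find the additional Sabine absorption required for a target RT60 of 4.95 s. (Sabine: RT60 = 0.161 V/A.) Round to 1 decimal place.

Total absorption A₁ = 2.3·0.01 + 8·0.37 + 20.3·0.44 + 583.9·0.07 + 583.9·0.05 + 763.2·0.02
  = 0.023 + 2.960 + 8.932 + 40.873 + 29.195 + 15.264 = 97.247 m² sabins.
V = 4788.39 m³. Required absorption A₂ = 0.161 × 4788.39 / 4.95 = 155.744 sabins.
Shortfall: 155.744 − 97.247 = 58.5 sabins.

58.5 sabins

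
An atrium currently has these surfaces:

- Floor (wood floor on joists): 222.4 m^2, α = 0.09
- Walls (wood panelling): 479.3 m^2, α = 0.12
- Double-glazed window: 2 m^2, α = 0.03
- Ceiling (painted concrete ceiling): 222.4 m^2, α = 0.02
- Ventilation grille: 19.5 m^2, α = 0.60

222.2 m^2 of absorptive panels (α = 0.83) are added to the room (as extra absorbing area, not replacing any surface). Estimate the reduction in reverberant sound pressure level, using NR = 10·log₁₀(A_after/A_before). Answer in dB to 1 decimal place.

4.7 dB

A_before = Σ Sᵢαᵢ = 222.4×0.09 + 479.3×0.12 + 2×0.03 + 222.4×0.02 + 19.5×0.60 = 93.740 sabins.
Added absorption = 222.2 × 0.83 = 184.426 sabins.
New total A_after = 278.166 sabins.
Reduction = 10 log₁₀(A_after/A_before) = 10 log₁₀(2.9674) = 4.7 dB.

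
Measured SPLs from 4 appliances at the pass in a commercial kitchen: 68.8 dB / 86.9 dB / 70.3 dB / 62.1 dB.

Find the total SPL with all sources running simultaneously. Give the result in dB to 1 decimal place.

87.1 dB

Σ 10^(Lᵢ/10) = 5.097e+08.
Combined level = 10 log₁₀(5.097e+08) = 87.1 dB.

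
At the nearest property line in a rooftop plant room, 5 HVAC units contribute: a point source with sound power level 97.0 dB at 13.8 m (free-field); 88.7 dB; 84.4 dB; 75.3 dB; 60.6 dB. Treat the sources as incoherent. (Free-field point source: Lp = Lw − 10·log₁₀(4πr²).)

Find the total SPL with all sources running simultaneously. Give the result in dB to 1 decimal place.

90.2 dB

Source at 13.8 m: Lp = 97.0 − 10·log₁₀(4π·13.8²) = 97.0 − 10·log₁₀(2393.140) = 63.2 dB.
Sum in the linear (power) domain: Σ 10^(Lᵢ/10) = 10^(63.2/10) + 10^(88.7/10) + 10^(84.4/10) + 10^(75.3/10) + 10^(60.6/10) = 1.054e+09.
Back to dB: 10·log₁₀ Σ = 90.2 dB.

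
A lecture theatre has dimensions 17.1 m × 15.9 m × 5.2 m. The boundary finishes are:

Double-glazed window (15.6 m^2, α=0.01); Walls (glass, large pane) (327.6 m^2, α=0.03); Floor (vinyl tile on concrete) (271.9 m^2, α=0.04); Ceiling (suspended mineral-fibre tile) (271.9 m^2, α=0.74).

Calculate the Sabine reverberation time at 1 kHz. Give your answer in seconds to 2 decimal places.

1.03 seconds

Total absorption A = 15.6*0.01 + 327.6*0.03 + 271.9*0.04 + 271.9*0.74
  = 0.156 + 9.828 + 10.876 + 201.206 = 222.066 m^2 sabins.
Room volume: 1413.828 m³.
Sabine: RT60 = 0.161 × 1413.828 / 222.066 = 1.03 s.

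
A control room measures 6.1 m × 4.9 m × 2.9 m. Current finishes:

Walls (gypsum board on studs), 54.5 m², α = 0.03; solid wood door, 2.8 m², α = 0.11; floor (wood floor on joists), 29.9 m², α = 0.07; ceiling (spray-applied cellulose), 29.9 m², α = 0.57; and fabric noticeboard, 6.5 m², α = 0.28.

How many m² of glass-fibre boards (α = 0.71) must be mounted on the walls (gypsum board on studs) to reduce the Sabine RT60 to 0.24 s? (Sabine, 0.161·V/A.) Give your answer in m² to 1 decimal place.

Total absorption A₁ = 54.5*0.03 + 2.8*0.11 + 29.9*0.07 + 29.9*0.57 + 6.5*0.28
  = 1.635 + 0.308 + 2.093 + 17.043 + 1.820 = 22.899 m² sabins.
V = 86.681 m³. Target absorption A₂ = 0.161 × 86.681 / 0.24 = 58.149 sabins.
ΔA needed = 58.149 − 22.899 = 35.250 sabins.
Each m² of panel replacing the walls (gypsum board on studs) adds (0.71 − 0.03) = 0.68 sabins.
Area = ΔA/Δα = 35.250/0.68 = 51.8 m².

51.8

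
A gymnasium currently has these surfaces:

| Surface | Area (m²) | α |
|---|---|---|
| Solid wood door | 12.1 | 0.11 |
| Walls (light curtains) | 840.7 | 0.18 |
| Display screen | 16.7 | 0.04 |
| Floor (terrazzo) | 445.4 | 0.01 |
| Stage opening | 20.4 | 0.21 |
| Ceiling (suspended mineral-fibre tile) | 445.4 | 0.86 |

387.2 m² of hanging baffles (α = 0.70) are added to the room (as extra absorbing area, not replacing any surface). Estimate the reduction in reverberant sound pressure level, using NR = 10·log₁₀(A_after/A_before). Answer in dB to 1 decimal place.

1.8 dB

Equivalent absorption area: A_before = 12.1·0.11 + 840.7·0.18 + 16.7·0.04 + 445.4·0.01 + 20.4·0.21 + 445.4·0.86 = 545.107 m².
Treatment contributes 387.2·0.70 = 271.040 sabins.
A_after = 545.107 + 271.040 = 816.147 sabins.
Reduction = 10 log₁₀(A_after/A_before) = 10 log₁₀(1.4972) = 1.8 dB.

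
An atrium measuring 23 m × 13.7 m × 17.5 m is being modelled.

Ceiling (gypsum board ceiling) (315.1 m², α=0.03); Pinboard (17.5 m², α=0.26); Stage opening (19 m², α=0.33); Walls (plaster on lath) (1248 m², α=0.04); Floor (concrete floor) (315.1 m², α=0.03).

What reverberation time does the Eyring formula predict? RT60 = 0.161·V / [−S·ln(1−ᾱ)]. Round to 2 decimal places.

10.91 s

Total surface area S = 315.1 + 17.5 + 19 + 1248 + 315.1 = 1914.7 m².
Σ(Sᵢαᵢ) = 315.1·0.03 + 17.5·0.26 + 19·0.33 + 1248·0.04 + 315.1·0.03 = 79.646.
Mean coefficient ᾱ = A/S = 0.0416.
−S·ln(1−ᾱ) = −1914.7 × ln(1 − 0.0416) = 81.356.
V = 23 × 13.7 × 17.5 = 5514.25 m³.
RT60 = 0.161 × 5514.25 / 81.356 = 10.91 s.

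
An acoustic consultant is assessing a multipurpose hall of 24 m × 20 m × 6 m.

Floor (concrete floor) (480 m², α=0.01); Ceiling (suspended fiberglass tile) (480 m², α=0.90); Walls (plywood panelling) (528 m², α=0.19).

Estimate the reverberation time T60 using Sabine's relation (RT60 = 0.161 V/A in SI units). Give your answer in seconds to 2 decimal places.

0.86 sec

Summing Sᵢαᵢ: 4.800 + 432.000 + 100.320 → A = 537.120 sabins.
Volume V = 24 × 20 × 6 = 2880 m³.
T = 0.161 V/A = 0.161·2880/537.120 = 0.86 s.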